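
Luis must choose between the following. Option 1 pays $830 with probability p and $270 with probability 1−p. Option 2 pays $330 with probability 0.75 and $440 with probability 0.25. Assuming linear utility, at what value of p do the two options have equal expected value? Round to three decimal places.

EV(Option 2) = 0.75 × 330 + 0.25 × 440 = 247.5 + 110 = 357.5
p·830 + (1−p)·270 = 357.5
560p + 270 = 357.5
p = (357.5 − 270) / 560

p = 0.156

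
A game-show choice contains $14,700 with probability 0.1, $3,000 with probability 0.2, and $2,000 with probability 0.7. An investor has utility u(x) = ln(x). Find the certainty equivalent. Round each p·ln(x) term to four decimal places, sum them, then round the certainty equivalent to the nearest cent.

E[u] = 0.1·ln(14700) + 0.2·ln(3000) + 0.7·ln(2000) = 0.9596 + 1.6013 + 5.3206 = 7.8815
CE = e^7.8815 ≈ 2647.84

$2,647.84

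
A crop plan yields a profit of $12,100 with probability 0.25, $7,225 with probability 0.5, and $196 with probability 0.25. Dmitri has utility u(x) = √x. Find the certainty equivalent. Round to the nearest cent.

E[u] = 0.25·√12100 + 0.5·√7225 + 0.25·√196 = 0.25·110 + 0.5·85 + 0.25·14 = 73.5
CE = (73.5)² = 5402.25

$5,402.25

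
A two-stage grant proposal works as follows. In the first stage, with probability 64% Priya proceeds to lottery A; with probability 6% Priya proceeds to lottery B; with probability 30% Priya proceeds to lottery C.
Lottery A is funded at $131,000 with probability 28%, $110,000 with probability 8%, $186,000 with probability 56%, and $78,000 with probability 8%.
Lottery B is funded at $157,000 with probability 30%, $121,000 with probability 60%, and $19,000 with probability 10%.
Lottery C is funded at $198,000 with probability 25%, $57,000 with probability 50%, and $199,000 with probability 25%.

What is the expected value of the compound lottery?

$145,384.20

EV(A) = 0.28 × 131000 + 0.08 × 110000 + 0.56 × 186000 + 0.08 × 78000 = 36680 + 8800 + 104160 + 6240 = 155880
EV(B) = 0.3 × 157000 + 0.6 × 121000 + 0.1 × 19000 = 47100 + 72600 + 1900 = 121600
EV(C) = 0.25 × 198000 + 0.5 × 57000 + 0.25 × 199000 = 49500 + 28500 + 49750 = 127750
Overall = 0.64 × 155880 + 0.06 × 121600 + 0.3 × 127750 = 99763.2 + 7296 + 38325 = 145384.2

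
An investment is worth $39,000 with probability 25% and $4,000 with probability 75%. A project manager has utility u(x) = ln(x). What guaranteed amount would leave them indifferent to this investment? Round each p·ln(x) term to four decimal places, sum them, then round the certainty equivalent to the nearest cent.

E[u] = 0.25·ln(39000) + 0.75·ln(4000) = 2.6428 + 6.2205 = 8.8633
CE = e^8.8633 ≈ 7067.77

$7,067.77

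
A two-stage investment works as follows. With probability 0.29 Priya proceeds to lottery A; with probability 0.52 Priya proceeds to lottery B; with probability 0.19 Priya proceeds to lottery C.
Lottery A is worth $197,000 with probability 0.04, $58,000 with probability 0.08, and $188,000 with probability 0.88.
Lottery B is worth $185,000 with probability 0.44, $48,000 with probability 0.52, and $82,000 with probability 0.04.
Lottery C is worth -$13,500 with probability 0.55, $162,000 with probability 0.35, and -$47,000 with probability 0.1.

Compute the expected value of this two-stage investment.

$117,090.45

EV(A) = 0.04 × 197000 + 0.08 × 58000 + 0.88 × 188000 = 7880 + 4640 + 165440 = 177960
EV(B) = 0.44 × 185000 + 0.52 × 48000 + 0.04 × 82000 = 81400 + 24960 + 3280 = 109640
EV(C) = 0.55 × (-13500) + 0.35 × 162000 + 0.1 × (-47000) = -7425 + 56700 − 4700 = 44575
Overall = 0.29 × 177960 + 0.52 × 109640 + 0.19 × 44575 = 51608.4 + 57012.8 + 8469.25 = 117090.45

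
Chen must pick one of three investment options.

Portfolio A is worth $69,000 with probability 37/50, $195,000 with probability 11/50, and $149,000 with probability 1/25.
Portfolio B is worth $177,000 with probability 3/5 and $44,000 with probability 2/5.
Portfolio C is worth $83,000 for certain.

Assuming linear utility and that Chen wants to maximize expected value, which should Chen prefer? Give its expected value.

Portfolio B ($123,800)

Portfolio A = 37/50 × 69000 + 11/50 × 195000 + 1/25 × 149000 = 51060 + 42900 + 5960 = 99920
Portfolio B = 3/5 × 177000 + 2/5 × 44000 = 106200 + 17600 = 123800
Portfolio C: 83000 (certain)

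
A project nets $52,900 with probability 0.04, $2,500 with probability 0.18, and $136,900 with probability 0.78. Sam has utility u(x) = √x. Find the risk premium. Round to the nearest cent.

$15,221.76

E[u] = 0.04·√52900 + 0.18·√2500 + 0.78·√136900 = 0.04·230 + 0.18·50 + 0.78·370 = 306.8
CE = (306.8)² = 94126.24
Risk premium = EV − CE = 109348 − 94126.24 = 15221.76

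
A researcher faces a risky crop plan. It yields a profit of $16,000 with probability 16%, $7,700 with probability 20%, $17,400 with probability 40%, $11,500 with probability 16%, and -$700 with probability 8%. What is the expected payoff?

EV = 0.16 × 16000 + 0.2 × 7700 + 0.4 × 17400 + 0.16 × 11500 + 0.08 × (-700) = 2560 + 1540 + 6960 + 1840 − 56 = 12844

$12,844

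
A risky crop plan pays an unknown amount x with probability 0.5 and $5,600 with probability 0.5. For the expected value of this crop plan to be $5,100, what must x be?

x = $4,600

0.5·x + 0.5·5600 = 5100
0.5·x = 5100 − 2800 = 2300
x = 2300 / 0.5 = 4600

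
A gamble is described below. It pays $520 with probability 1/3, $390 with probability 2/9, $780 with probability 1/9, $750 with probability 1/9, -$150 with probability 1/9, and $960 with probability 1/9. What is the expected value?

EV = 1/3 × 520 + 2/9 × 390 + 1/9 × 780 + 1/9 × 750 + 1/9 × (-150) + 1/9 × 960 = 173.3333 + 86.6667 + 86.6667 + 83.3333 − 16.6667 + 106.6667 = 520

$520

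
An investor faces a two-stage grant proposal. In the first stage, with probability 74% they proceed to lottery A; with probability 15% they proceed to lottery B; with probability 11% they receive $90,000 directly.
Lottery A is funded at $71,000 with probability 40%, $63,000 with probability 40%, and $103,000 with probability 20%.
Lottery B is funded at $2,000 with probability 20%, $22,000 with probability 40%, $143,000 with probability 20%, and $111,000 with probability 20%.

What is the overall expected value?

$73,808

EV(A) = 0.4 × 71000 + 0.4 × 63000 + 0.2 × 103000 = 28400 + 25200 + 20600 = 74200
EV(B) = 0.2 × 2000 + 0.4 × 22000 + 0.2 × 143000 + 0.2 × 111000 = 400 + 8800 + 28600 + 22200 = 60000
Branch C: 90000 (certain)
Overall = 0.74 × 74200 + 0.15 × 60000 + 0.11 × 90000 = 54908 + 9000 + 9900 = 73808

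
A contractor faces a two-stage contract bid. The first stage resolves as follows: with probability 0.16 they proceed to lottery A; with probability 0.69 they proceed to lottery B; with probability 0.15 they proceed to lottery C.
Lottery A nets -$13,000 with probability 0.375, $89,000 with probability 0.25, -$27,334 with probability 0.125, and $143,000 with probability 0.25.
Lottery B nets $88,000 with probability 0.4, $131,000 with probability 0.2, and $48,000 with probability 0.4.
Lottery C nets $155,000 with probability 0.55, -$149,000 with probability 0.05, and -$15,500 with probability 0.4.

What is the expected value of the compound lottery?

EV(A) = 0.375 × (-13000) + 0.25 × 89000 + 0.125 × (-27334) + 0.25 × 143000 = -4875 + 22250 − 3416.75 + 35750 = 49708.25
EV(B) = 0.4 × 88000 + 0.2 × 131000 + 0.4 × 48000 = 35200 + 26200 + 19200 = 80600
EV(C) = 0.55 × 155000 + 0.05 × (-149000) + 0.4 × (-15500) = 85250 − 7450 − 6200 = 71600
Overall = 0.16 × 49708.25 + 0.69 × 80600 + 0.15 × 71600 = 7953.32 + 55614 + 10740 = 74307.32

$74,307.32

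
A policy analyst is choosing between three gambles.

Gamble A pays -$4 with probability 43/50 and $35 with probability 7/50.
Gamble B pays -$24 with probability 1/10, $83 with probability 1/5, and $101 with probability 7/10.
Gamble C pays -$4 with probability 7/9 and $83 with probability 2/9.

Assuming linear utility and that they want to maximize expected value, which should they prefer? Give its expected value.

Gamble A = 43/50 × (-4) + 7/50 × 35 = -3.44 + 4.9 = 1.46
Gamble B = 1/10 × (-24) + 1/5 × 83 + 7/10 × 101 = -2.4 + 16.6 + 70.7 = 84.9
Gamble C = 7/9 × (-4) + 2/9 × 83 = -3.1111 + 18.4444 = 15.3333

Gamble B ($84.90)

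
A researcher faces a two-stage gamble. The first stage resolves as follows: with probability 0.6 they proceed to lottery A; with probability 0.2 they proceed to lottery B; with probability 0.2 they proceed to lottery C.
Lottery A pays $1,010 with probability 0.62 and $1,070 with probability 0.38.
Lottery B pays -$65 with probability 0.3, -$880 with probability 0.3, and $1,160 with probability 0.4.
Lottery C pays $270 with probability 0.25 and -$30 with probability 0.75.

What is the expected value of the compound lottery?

$664.78

EV(A) = 0.62 × 1010 + 0.38 × 1070 = 626.2 + 406.6 = 1032.8
EV(B) = 0.3 × (-65) + 0.3 × (-880) + 0.4 × 1160 = -19.5 − 264 + 464 = 180.5
EV(C) = 0.25 × 270 + 0.75 × (-30) = 67.5 − 22.5 = 45
Overall = 0.6 × 1032.8 + 0.2 × 180.5 + 0.2 × 45 = 619.68 + 36.1 + 9 = 664.78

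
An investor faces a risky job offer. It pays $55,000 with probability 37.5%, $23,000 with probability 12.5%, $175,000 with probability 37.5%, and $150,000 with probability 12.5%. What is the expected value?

$107,875

EV = 0.375 × 55000 + 0.125 × 23000 + 0.375 × 175000 + 0.125 × 150000 = 20625 + 2875 + 65625 + 18750 = 107875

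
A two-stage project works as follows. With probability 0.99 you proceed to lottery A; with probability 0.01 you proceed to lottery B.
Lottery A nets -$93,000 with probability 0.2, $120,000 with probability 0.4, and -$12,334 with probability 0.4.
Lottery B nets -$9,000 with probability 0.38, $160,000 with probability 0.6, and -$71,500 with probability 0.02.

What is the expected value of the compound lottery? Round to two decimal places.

EV(A) = 0.2 × (-93000) + 0.4 × 120000 + 0.4 × (-12334) = -18600 + 48000 − 4933.6 = 24466.4
EV(B) = 0.38 × (-9000) + 0.6 × 160000 + 0.02 × (-71500) = -3420 + 96000 − 1430 = 91150
Overall = 0.99 × 24466.4 + 0.01 × 91150 = 24221.736 + 911.5 = 25133.236

$25,133.24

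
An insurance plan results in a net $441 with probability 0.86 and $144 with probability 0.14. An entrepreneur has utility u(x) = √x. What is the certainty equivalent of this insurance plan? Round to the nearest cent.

E[u] = 0.86·√441 + 0.14·√144 = 0.86·21 + 0.14·12 = 19.74
CE = (19.74)² = 389.6676

$389.67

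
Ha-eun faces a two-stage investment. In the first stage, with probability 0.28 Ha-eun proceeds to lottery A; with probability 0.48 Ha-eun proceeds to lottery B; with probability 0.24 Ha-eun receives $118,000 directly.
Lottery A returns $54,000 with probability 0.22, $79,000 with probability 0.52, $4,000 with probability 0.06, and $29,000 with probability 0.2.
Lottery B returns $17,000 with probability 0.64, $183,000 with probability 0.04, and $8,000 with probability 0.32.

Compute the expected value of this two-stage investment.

EV(A) = 0.22 × 54000 + 0.52 × 79000 + 0.06 × 4000 + 0.2 × 29000 = 11880 + 41080 + 240 + 5800 = 59000
EV(B) = 0.64 × 17000 + 0.04 × 183000 + 0.32 × 8000 = 10880 + 7320 + 2560 = 20760
Branch C: 118000 (certain)
Overall = 0.28 × 59000 + 0.48 × 20760 + 0.24 × 118000 = 16520 + 9964.8 + 28320 = 54804.8

$54,804.80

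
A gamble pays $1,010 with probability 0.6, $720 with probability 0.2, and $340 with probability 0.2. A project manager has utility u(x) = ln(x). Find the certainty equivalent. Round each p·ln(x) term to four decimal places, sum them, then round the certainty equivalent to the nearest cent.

E[u] = 0.6·ln(1010) + 0.2·ln(720) + 0.2·ln(340) = 4.1506 + 1.3159 + 1.1658 = 6.6323
CE = e^6.6323 ≈ 759.23

$759.23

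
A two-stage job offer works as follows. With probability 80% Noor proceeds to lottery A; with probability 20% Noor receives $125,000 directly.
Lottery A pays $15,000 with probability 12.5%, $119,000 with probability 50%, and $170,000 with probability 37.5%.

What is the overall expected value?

EV(A) = 0.125 × 15000 + 0.5 × 119000 + 0.375 × 170000 = 1875 + 59500 + 63750 = 125125
Branch B: 125000 (certain)
Overall = 0.8 × 125125 + 0.2 × 125000 = 100100 + 25000 = 125100

$125,100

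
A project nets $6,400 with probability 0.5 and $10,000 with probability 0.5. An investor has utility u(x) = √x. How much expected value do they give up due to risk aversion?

E[u] = 0.5·√6400 + 0.5·√10000 = 0.5·80 + 0.5·100 = 90
CE = (90)² = 8100
Risk premium = EV − CE = 8200 − 8100 = 100

$100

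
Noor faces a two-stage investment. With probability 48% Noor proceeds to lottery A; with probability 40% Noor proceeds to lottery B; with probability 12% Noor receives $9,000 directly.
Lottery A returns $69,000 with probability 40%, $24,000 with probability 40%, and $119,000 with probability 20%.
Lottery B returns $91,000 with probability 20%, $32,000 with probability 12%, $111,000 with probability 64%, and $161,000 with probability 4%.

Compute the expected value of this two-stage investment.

EV(A) = 0.4 × 69000 + 0.4 × 24000 + 0.2 × 119000 = 27600 + 9600 + 23800 = 61000
EV(B) = 0.2 × 91000 + 0.12 × 32000 + 0.64 × 111000 + 0.04 × 161000 = 18200 + 3840 + 71040 + 6440 = 99520
Branch C: 9000 (certain)
Overall = 0.48 × 61000 + 0.4 × 99520 + 0.12 × 9000 = 29280 + 39808 + 1080 = 70168

$70,168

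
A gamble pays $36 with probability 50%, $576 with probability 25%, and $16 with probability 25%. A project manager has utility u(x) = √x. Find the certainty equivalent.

$100

E[u] = 0.5·√36 + 0.25·√576 + 0.25·√16 = 0.5·6 + 0.25·24 + 0.25·4 = 10
CE = (10)² = 100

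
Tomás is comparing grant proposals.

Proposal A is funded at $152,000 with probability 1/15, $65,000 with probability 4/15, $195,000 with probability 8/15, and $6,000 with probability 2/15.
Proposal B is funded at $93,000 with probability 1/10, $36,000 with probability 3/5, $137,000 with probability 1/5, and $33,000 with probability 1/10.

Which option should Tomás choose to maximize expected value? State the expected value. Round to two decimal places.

Proposal A = 1/15 × 152000 + 4/15 × 65000 + 8/15 × 195000 + 2/15 × 6000 = 10133.3333 + 17333.3333 + 104000 + 800 = 132266.6667
Proposal B = 1/10 × 93000 + 3/5 × 36000 + 1/5 × 137000 + 1/10 × 33000 = 9300 + 21600 + 27400 + 3300 = 61600

Proposal A ($132,266.67)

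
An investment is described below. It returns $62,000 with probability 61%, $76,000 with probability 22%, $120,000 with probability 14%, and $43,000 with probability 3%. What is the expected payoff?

$72,630

EV = 0.61 × 62000 + 0.22 × 76000 + 0.14 × 120000 + 0.03 × 43000 = 37820 + 16720 + 16800 + 1290 = 72630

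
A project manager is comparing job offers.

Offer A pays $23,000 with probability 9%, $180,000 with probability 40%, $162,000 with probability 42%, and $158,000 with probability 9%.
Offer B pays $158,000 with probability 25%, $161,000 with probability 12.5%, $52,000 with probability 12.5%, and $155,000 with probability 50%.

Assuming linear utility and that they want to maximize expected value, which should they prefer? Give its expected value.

Offer A = 0.09 × 23000 + 0.4 × 180000 + 0.42 × 162000 + 0.09 × 158000 = 2070 + 72000 + 68040 + 14220 = 156330
Offer B = 0.25 × 158000 + 0.125 × 161000 + 0.125 × 52000 + 0.5 × 155000 = 39500 + 20125 + 6500 + 77500 = 143625

Offer A ($156,330)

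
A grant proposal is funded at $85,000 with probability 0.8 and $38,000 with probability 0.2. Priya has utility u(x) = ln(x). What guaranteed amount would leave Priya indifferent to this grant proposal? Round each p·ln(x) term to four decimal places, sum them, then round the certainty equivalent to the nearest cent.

E[u] = 0.8·ln(85000) + 0.2·ln(38000) = 9.0803 + 2.1091 = 11.1894
CE = e^11.1894 ≈ 72359.35

$72,359.35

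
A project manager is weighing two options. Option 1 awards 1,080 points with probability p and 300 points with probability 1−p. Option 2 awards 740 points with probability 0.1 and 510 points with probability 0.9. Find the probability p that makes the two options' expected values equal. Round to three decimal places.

p = 0.299

EV(Option 2) = 0.1 × 740 + 0.9 × 510 = 74 + 459 = 533
p·1080 + (1−p)·300 = 533
780p + 300 = 533
p = (533 − 300) / 780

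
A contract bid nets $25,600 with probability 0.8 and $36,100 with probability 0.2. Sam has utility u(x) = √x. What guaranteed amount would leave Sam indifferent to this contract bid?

E[u] = 0.8·√25600 + 0.2·√36100 = 0.8·160 + 0.2·190 = 166
CE = (166)² = 27556

$27,556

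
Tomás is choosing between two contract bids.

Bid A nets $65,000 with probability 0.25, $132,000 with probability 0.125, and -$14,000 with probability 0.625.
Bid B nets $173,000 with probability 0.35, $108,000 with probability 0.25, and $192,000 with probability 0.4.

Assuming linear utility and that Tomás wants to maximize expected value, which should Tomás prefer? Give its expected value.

Bid A = 0.25 × 65000 + 0.125 × 132000 + 0.625 × (-14000) = 16250 + 16500 − 8750 = 24000
Bid B = 0.35 × 173000 + 0.25 × 108000 + 0.4 × 192000 = 60550 + 27000 + 76800 = 164350

Bid B ($164,350)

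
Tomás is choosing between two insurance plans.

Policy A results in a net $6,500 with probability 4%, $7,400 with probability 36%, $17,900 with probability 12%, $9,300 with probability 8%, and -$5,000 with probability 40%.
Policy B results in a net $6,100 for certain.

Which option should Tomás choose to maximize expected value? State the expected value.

Policy B ($6,100)

Policy A = 0.04 × 6500 + 0.36 × 7400 + 0.12 × 17900 + 0.08 × 9300 + 0.4 × (-5000) = 260 + 2664 + 2148 + 744 − 2000 = 3816
Policy B: 6100 (certain)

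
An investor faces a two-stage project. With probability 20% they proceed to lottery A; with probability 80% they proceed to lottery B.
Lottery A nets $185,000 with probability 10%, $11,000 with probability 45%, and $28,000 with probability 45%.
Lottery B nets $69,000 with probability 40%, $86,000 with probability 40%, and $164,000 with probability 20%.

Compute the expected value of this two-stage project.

EV(A) = 0.1 × 185000 + 0.45 × 11000 + 0.45 × 28000 = 18500 + 4950 + 12600 = 36050
EV(B) = 0.4 × 69000 + 0.4 × 86000 + 0.2 × 164000 = 27600 + 34400 + 32800 = 94800
Overall = 0.2 × 36050 + 0.8 × 94800 = 7210 + 75840 = 83050

$83,050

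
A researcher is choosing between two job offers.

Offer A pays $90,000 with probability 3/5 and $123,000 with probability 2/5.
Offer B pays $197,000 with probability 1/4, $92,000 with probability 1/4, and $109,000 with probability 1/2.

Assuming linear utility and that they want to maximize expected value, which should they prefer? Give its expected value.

Offer A = 3/5 × 90000 + 2/5 × 123000 = 54000 + 49200 = 103200
Offer B = 1/4 × 197000 + 1/4 × 92000 + 1/2 × 109000 = 49250 + 23000 + 54500 = 126750

Offer B ($126,750)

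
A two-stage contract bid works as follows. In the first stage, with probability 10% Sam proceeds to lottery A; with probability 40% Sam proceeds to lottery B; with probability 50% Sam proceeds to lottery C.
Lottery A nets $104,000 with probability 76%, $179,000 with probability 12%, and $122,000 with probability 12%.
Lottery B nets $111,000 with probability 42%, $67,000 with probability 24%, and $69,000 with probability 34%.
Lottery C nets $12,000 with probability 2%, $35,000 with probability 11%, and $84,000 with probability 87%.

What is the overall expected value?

$84,565

EV(A) = 0.76 × 104000 + 0.12 × 179000 + 0.12 × 122000 = 79040 + 21480 + 14640 = 115160
EV(B) = 0.42 × 111000 + 0.24 × 67000 + 0.34 × 69000 = 46620 + 16080 + 23460 = 86160
EV(C) = 0.02 × 12000 + 0.11 × 35000 + 0.87 × 84000 = 240 + 3850 + 73080 = 77170
Overall = 0.1 × 115160 + 0.4 × 86160 + 0.5 × 77170 = 11516 + 34464 + 38585 = 84565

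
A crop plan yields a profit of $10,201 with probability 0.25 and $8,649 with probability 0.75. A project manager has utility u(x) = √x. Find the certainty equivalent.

$9,025

E[u] = 0.25·√10201 + 0.75·√8649 = 0.25·101 + 0.75·93 = 95
CE = (95)² = 9025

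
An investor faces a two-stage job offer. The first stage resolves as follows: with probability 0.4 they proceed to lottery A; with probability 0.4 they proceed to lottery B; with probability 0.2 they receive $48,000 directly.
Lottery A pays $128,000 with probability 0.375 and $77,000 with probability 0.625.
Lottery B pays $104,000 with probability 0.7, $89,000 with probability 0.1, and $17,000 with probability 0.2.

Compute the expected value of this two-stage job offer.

$82,090

EV(A) = 0.375 × 128000 + 0.625 × 77000 = 48000 + 48125 = 96125
EV(B) = 0.7 × 104000 + 0.1 × 89000 + 0.2 × 17000 = 72800 + 8900 + 3400 = 85100
Branch C: 48000 (certain)
Overall = 0.4 × 96125 + 0.4 × 85100 + 0.2 × 48000 = 38450 + 34040 + 9600 = 82090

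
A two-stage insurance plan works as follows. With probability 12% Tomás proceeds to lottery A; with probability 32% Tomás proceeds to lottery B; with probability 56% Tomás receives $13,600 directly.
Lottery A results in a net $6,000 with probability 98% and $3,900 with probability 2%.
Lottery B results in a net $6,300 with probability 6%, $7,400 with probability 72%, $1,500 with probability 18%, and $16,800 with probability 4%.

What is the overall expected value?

EV(A) = 0.98 × 6000 + 0.02 × 3900 = 5880 + 78 = 5958
EV(B) = 0.06 × 6300 + 0.72 × 7400 + 0.18 × 1500 + 0.04 × 16800 = 378 + 5328 + 270 + 672 = 6648
Branch C: 13600 (certain)
Overall = 0.12 × 5958 + 0.32 × 6648 + 0.56 × 13600 = 714.96 + 2127.36 + 7616 = 10458.32

$10,458.32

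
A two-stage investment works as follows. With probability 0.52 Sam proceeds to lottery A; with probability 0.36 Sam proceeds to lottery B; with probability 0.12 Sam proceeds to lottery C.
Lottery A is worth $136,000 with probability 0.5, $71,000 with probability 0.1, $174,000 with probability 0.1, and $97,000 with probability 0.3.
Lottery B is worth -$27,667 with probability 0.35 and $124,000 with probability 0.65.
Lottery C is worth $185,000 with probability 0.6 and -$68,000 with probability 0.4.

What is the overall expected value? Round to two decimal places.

$98,817.96

EV(A) = 0.5 × 136000 + 0.1 × 71000 + 0.1 × 174000 + 0.3 × 97000 = 68000 + 7100 + 17400 + 29100 = 121600
EV(B) = 0.35 × (-27667) + 0.65 × 124000 = -9683.45 + 80600 = 70916.55
EV(C) = 0.6 × 185000 + 0.4 × (-68000) = 111000 − 27200 = 83800
Overall = 0.52 × 121600 + 0.36 × 70916.55 + 0.12 × 83800 = 63232 + 25529.958 + 10056 = 98817.958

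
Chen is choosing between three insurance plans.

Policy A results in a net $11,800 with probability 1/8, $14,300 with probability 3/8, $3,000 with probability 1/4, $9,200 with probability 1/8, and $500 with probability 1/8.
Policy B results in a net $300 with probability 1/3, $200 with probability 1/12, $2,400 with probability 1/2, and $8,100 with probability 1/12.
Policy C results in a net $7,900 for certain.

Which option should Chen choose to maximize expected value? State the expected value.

Policy A ($8,800)

Policy A = 1/8 × 11800 + 3/8 × 14300 + 1/4 × 3000 + 1/8 × 9200 + 1/8 × 500 = 1475 + 5362.5 + 750 + 1150 + 62.5 = 8800
Policy B = 1/3 × 300 + 1/12 × 200 + 1/2 × 2400 + 1/12 × 8100 = 100 + 16.6667 + 1200 + 675 = 1991.6667
Policy C: 7900 (certain)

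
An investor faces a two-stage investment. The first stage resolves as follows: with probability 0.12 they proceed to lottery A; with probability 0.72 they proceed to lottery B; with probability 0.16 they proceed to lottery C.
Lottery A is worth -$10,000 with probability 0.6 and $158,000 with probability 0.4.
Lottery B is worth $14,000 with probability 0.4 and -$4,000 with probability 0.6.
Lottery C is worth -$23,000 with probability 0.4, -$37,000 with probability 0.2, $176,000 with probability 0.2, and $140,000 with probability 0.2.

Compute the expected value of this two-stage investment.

$16,624

EV(A) = 0.6 × (-10000) + 0.4 × 158000 = -6000 + 63200 = 57200
EV(B) = 0.4 × 14000 + 0.6 × (-4000) = 5600 − 2400 = 3200
EV(C) = 0.4 × (-23000) + 0.2 × (-37000) + 0.2 × 176000 + 0.2 × 140000 = -9200 − 7400 + 35200 + 28000 = 46600
Overall = 0.12 × 57200 + 0.72 × 3200 + 0.16 × 46600 = 6864 + 2304 + 7456 = 16624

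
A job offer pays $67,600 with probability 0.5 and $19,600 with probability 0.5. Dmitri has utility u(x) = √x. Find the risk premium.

$3,600

E[u] = 0.5·√67600 + 0.5·√19600 = 0.5·260 + 0.5·140 = 200
CE = (200)² = 40000
Risk premium = EV − CE = 43600 − 40000 = 3600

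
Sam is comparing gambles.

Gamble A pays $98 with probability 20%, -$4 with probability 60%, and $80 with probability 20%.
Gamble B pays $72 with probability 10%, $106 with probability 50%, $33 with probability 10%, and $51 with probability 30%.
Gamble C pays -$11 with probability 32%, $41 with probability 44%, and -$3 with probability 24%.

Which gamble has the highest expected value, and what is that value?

Gamble A = 0.2 × 98 + 0.6 × (-4) + 0.2 × 80 = 19.6 − 2.4 + 16 = 33.2
Gamble B = 0.1 × 72 + 0.5 × 106 + 0.1 × 33 + 0.3 × 51 = 7.2 + 53 + 3.3 + 15.3 = 78.8
Gamble C = 0.32 × (-11) + 0.44 × 41 + 0.24 × (-3) = -3.52 + 18.04 − 0.72 = 13.8

Gamble B ($78.80)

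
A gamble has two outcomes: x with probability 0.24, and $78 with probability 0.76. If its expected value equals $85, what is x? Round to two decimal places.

x = $107.17

0.24·x + 0.76·78 = 85
0.24·x = 85 − 59.28 = 25.72
x = 25.72 / 0.24 = 107.1667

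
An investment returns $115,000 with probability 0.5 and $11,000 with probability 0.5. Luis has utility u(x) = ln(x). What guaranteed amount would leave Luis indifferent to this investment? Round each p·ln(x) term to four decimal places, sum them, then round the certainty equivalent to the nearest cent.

$35,564.39

E[u] = 0.5·ln(115000) + 0.5·ln(11000) = 5.8263 + 4.6528 = 10.4791
CE = e^10.4791 ≈ 35564.39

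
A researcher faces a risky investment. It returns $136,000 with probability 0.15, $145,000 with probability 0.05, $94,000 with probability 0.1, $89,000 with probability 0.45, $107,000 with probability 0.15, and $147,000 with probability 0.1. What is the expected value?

$107,850

EV = 0.15 × 136000 + 0.05 × 145000 + 0.1 × 94000 + 0.45 × 89000 + 0.15 × 107000 + 0.1 × 147000 = 20400 + 7250 + 9400 + 40050 + 16050 + 14700 = 107850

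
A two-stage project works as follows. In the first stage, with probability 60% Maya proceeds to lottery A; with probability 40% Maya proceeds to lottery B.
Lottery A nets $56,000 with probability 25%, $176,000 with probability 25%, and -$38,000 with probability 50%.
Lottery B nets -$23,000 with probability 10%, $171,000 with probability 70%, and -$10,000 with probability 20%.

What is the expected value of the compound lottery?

$69,560

EV(A) = 0.25 × 56000 + 0.25 × 176000 + 0.5 × (-38000) = 14000 + 44000 − 19000 = 39000
EV(B) = 0.1 × (-23000) + 0.7 × 171000 + 0.2 × (-10000) = -2300 + 119700 − 2000 = 115400
Overall = 0.6 × 39000 + 0.4 × 115400 = 23400 + 46160 = 69560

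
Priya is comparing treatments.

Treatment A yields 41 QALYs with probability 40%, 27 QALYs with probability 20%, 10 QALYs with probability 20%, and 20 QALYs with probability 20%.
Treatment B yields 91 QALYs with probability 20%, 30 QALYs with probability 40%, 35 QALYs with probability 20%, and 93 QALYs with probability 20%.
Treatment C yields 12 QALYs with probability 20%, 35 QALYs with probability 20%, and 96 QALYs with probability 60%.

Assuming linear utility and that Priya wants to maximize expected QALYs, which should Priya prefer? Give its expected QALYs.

Treatment A = 0.4 × 41 + 0.2 × 27 + 0.2 × 10 + 0.2 × 20 = 16.4 + 5.4 + 2 + 4 = 27.8
Treatment B = 0.2 × 91 + 0.4 × 30 + 0.2 × 35 + 0.2 × 93 = 18.2 + 12 + 7 + 18.6 = 55.8
Treatment C = 0.2 × 12 + 0.2 × 35 + 0.6 × 96 = 2.4 + 7 + 57.6 = 67

Treatment C (67 QALYs)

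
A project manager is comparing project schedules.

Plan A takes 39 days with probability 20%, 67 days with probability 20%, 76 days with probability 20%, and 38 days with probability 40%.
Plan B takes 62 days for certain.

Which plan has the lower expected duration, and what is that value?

Plan A = 0.2 × 39 + 0.2 × 67 + 0.2 × 76 + 0.4 × 38 = 7.8 + 13.4 + 15.2 + 15.2 = 51.6
Plan B: 62 (certain)

Plan A (51.6 days)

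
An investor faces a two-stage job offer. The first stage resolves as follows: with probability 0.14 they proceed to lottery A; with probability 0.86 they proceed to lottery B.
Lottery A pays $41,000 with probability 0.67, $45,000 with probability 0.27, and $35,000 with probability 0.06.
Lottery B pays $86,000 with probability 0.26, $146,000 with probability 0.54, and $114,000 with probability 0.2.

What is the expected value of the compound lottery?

EV(A) = 0.67 × 41000 + 0.27 × 45000 + 0.06 × 35000 = 27470 + 12150 + 2100 = 41720
EV(B) = 0.26 × 86000 + 0.54 × 146000 + 0.2 × 114000 = 22360 + 78840 + 22800 = 124000
Overall = 0.14 × 41720 + 0.86 × 124000 = 5840.8 + 106640 = 112480.8

$112,480.80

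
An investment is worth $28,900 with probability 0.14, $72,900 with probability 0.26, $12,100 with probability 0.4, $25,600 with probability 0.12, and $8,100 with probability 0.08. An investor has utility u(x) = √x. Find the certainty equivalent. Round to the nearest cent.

E[u] = 0.14·√28900 + 0.26·√72900 + 0.4·√12100 + 0.12·√25600 + 0.08·√8100 = 0.14·170 + 0.26·270 + 0.4·110 + 0.12·160 + 0.08·90 = 164.4
CE = (164.4)² = 27027.36

$27,027.36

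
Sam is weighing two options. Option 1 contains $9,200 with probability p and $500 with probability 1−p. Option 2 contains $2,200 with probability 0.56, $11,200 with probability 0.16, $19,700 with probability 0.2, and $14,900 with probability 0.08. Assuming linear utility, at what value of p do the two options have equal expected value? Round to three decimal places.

EV(Option 2) = 0.56 × 2200 + 0.16 × 11200 + 0.2 × 19700 + 0.08 × 14900 = 1232 + 1792 + 3940 + 1192 = 8156
p·9200 + (1−p)·500 = 8156
8700p + 500 = 8156
p = (8156 − 500) / 8700

p = 0.880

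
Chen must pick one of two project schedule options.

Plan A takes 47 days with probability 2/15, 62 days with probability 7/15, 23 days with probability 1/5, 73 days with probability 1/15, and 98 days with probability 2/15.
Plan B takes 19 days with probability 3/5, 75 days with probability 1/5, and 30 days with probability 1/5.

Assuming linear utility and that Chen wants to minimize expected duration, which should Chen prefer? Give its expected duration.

Plan A = 2/15 × 47 + 7/15 × 62 + 1/5 × 23 + 1/15 × 73 + 2/15 × 98 = 6.2667 + 28.9333 + 4.6 + 4.8667 + 13.0667 = 57.7333
Plan B = 3/5 × 19 + 1/5 × 75 + 1/5 × 30 = 11.4 + 15 + 6 = 32.4

Plan B (32.4 days)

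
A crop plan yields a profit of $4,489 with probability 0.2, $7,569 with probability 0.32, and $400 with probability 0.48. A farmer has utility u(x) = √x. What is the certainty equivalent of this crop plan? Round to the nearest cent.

E[u] = 0.2·√4489 + 0.32·√7569 + 0.48·√400 = 0.2·67 + 0.32·87 + 0.48·20 = 50.84
CE = (50.84)² = 2584.7056

$2,584.71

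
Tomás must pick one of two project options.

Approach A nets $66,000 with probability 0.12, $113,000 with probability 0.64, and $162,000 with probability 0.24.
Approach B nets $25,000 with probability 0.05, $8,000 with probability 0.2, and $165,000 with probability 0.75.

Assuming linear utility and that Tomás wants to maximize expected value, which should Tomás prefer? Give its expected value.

Approach B ($126,600)

Approach A = 0.12 × 66000 + 0.64 × 113000 + 0.24 × 162000 = 7920 + 72320 + 38880 = 119120
Approach B = 0.05 × 25000 + 0.2 × 8000 + 0.75 × 165000 = 1250 + 1600 + 123750 = 126600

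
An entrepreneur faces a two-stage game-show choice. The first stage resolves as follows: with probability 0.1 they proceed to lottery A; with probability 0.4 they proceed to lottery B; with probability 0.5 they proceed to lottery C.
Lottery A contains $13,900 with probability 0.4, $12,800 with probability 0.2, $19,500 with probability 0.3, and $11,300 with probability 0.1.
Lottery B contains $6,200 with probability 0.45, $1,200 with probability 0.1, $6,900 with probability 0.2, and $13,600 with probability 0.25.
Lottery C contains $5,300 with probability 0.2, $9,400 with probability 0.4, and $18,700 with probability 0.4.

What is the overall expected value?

EV(A) = 0.4 × 13900 + 0.2 × 12800 + 0.3 × 19500 + 0.1 × 11300 = 5560 + 2560 + 5850 + 1130 = 15100
EV(B) = 0.45 × 6200 + 0.1 × 1200 + 0.2 × 6900 + 0.25 × 13600 = 2790 + 120 + 1380 + 3400 = 7690
EV(C) = 0.2 × 5300 + 0.4 × 9400 + 0.4 × 18700 = 1060 + 3760 + 7480 = 12300
Overall = 0.1 × 15100 + 0.4 × 7690 + 0.5 × 12300 = 1510 + 3076 + 6150 = 10736

$10,736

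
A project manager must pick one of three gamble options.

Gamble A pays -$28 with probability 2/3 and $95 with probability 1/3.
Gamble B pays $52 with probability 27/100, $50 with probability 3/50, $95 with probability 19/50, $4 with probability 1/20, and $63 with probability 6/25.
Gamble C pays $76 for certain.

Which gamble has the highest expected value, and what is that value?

Gamble C ($76)

Gamble A = 2/3 × (-28) + 1/3 × 95 = -18.6667 + 31.6667 = 13
Gamble B = 27/100 × 52 + 3/50 × 50 + 19/50 × 95 + 1/20 × 4 + 6/25 × 63 = 14.04 + 3 + 36.1 + 0.2 + 15.12 = 68.46
Gamble C: 76 (certain)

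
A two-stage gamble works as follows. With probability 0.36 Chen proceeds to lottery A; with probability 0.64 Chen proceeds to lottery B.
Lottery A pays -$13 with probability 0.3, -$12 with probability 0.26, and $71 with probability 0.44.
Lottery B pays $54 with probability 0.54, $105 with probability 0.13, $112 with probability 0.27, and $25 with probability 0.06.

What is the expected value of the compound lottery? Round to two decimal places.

$56.43

EV(A) = 0.3 × (-13) + 0.26 × (-12) + 0.44 × 71 = -3.9 − 3.12 + 31.24 = 24.22
EV(B) = 0.54 × 54 + 0.13 × 105 + 0.27 × 112 + 0.06 × 25 = 29.16 + 13.65 + 30.24 + 1.5 = 74.55
Overall = 0.36 × 24.22 + 0.64 × 74.55 = 8.7192 + 47.712 = 56.4312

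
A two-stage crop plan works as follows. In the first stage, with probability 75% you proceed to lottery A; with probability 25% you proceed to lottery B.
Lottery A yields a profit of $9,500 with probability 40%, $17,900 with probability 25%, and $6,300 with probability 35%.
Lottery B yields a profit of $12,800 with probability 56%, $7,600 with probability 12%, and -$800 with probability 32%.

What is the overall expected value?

EV(A) = 0.4 × 9500 + 0.25 × 17900 + 0.35 × 6300 = 3800 + 4475 + 2205 = 10480
EV(B) = 0.56 × 12800 + 0.12 × 7600 + 0.32 × (-800) = 7168 + 912 − 256 = 7824
Overall = 0.75 × 10480 + 0.25 × 7824 = 7860 + 1956 = 9816

$9,816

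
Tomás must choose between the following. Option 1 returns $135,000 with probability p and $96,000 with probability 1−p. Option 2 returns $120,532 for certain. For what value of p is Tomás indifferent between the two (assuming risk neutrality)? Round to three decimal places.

p = 0.629

p·135000 + (1−p)·96000 = 120532
39000p + 96000 = 120532
p = (120532 − 96000) / 39000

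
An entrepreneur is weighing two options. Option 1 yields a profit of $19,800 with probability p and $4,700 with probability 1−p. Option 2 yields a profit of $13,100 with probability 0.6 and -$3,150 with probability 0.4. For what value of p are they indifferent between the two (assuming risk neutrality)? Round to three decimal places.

EV(Option 2) = 0.6 × 13100 + 0.4 × (-3150) = 7860 − 1260 = 6600
p·19800 + (1−p)·4700 = 6600
15100p + 4700 = 6600
p = (6600 − 4700) / 15100

p = 0.126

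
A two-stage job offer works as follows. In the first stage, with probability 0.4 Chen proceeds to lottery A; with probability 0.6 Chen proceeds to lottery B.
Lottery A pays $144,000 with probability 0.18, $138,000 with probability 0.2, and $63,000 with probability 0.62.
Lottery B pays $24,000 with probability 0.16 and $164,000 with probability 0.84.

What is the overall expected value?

EV(A) = 0.18 × 144000 + 0.2 × 138000 + 0.62 × 63000 = 25920 + 27600 + 39060 = 92580
EV(B) = 0.16 × 24000 + 0.84 × 164000 = 3840 + 137760 = 141600
Overall = 0.4 × 92580 + 0.6 × 141600 = 37032 + 84960 = 121992

$121,992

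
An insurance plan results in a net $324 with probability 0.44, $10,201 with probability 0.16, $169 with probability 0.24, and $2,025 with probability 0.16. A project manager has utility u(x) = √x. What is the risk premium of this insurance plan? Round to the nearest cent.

$955.92

E[u] = 0.44·√324 + 0.16·√10201 + 0.24·√169 + 0.16·√2025 = 0.44·18 + 0.16·101 + 0.24·13 + 0.16·45 = 34.4
CE = (34.4)² = 1183.36
Risk premium = EV − CE = 2139.28 − 1183.36 = 955.92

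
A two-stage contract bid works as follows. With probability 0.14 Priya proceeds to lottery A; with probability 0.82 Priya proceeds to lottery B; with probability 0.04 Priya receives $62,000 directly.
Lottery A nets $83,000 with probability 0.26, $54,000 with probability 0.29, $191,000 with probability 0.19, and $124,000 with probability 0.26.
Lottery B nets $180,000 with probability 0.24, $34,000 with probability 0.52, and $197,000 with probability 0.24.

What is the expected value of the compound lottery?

EV(A) = 0.26 × 83000 + 0.29 × 54000 + 0.19 × 191000 + 0.26 × 124000 = 21580 + 15660 + 36290 + 32240 = 105770
EV(B) = 0.24 × 180000 + 0.52 × 34000 + 0.24 × 197000 = 43200 + 17680 + 47280 = 108160
Branch C: 62000 (certain)
Overall = 0.14 × 105770 + 0.82 × 108160 + 0.04 × 62000 = 14807.8 + 88691.2 + 2480 = 105979

$105,979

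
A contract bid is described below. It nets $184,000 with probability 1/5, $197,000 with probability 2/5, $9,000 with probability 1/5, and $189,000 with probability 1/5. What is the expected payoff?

EV = 1/5 × 184000 + 2/5 × 197000 + 1/5 × 9000 + 1/5 × 189000 = 36800 + 78800 + 1800 + 37800 = 155200

$155,200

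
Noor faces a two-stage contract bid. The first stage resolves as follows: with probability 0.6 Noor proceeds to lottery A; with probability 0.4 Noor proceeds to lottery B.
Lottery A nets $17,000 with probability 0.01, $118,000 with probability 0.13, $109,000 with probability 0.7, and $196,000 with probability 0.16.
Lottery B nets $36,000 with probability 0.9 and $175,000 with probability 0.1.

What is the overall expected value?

$93,862

EV(A) = 0.01 × 17000 + 0.13 × 118000 + 0.7 × 109000 + 0.16 × 196000 = 170 + 15340 + 76300 + 31360 = 123170
EV(B) = 0.9 × 36000 + 0.1 × 175000 = 32400 + 17500 = 49900
Overall = 0.6 × 123170 + 0.4 × 49900 = 73902 + 19960 = 93862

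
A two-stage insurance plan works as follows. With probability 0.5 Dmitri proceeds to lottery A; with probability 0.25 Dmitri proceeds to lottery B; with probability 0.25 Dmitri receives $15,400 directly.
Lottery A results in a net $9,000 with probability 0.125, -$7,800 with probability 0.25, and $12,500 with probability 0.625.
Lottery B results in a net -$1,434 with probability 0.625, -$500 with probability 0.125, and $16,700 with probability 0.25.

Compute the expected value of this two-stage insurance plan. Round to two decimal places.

EV(A) = 0.125 × 9000 + 0.25 × (-7800) + 0.625 × 12500 = 1125 − 1950 + 7812.5 = 6987.5
EV(B) = 0.625 × (-1434) + 0.125 × (-500) + 0.25 × 16700 = -896.25 − 62.5 + 4175 = 3216.25
Branch C: 15400 (certain)
Overall = 0.5 × 6987.5 + 0.25 × 3216.25 + 0.25 × 15400 = 3493.75 + 804.0625 + 3850 = 8147.8125

$8,147.81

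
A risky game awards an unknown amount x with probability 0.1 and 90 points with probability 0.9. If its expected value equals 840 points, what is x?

x = 7,590 points

0.1·x + 0.9·90 = 840
0.1·x = 840 − 81 = 759
x = 759 / 0.1 = 7590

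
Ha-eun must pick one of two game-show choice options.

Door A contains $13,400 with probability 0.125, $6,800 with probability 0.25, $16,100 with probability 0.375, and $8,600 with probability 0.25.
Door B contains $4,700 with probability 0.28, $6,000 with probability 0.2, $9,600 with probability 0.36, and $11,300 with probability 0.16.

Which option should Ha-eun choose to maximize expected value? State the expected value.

Door A ($11,562.50)

Door A = 0.125 × 13400 + 0.25 × 6800 + 0.375 × 16100 + 0.25 × 8600 = 1675 + 1700 + 6037.5 + 2150 = 11562.5
Door B = 0.28 × 4700 + 0.2 × 6000 + 0.36 × 9600 + 0.16 × 11300 = 1316 + 1200 + 3456 + 1808 = 7780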